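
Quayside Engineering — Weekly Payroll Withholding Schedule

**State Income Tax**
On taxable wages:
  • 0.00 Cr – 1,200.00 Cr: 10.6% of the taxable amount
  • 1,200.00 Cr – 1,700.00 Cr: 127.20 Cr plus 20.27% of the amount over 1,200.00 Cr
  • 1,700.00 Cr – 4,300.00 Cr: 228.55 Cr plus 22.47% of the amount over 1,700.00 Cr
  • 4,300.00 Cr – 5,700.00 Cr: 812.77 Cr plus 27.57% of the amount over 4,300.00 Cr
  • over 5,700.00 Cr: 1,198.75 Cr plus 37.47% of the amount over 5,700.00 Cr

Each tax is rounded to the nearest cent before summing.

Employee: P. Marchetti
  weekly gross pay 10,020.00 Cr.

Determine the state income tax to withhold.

2,817.45 Cr

State Income Tax: taxable = 10,020.00 Cr
  1,198.75 Cr + 37.47% × (10,020.00 Cr − 5,700.00 Cr) = 1,198.75 Cr + 37.47% × 4,320.00 Cr = 2,817.45 Cr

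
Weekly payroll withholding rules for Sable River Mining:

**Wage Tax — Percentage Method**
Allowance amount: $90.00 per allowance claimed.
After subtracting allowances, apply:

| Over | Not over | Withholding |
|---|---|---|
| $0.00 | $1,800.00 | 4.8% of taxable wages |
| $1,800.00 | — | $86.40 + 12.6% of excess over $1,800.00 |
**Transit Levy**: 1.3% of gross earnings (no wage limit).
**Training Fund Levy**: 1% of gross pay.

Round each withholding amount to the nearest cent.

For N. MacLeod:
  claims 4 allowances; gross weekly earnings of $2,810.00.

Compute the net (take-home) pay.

$2,577.07

Wage Tax: taxable = $2,810.00 − 4×$90.00 = $2,450.00
  $86.40 + 12.6% × ($2,450.00 − $1,800.00) = $86.40 + 12.6% × $650.00 = $168.30
Transit Levy: 1.3% × $2,810.00 = $36.53
Training Fund Levy: 1% × $2,810.00 = $28.10
Total withheld: $168.30 + $36.53 + $28.10 = $232.93
Net pay: $2,810.00 − $232.93 = $2,577.07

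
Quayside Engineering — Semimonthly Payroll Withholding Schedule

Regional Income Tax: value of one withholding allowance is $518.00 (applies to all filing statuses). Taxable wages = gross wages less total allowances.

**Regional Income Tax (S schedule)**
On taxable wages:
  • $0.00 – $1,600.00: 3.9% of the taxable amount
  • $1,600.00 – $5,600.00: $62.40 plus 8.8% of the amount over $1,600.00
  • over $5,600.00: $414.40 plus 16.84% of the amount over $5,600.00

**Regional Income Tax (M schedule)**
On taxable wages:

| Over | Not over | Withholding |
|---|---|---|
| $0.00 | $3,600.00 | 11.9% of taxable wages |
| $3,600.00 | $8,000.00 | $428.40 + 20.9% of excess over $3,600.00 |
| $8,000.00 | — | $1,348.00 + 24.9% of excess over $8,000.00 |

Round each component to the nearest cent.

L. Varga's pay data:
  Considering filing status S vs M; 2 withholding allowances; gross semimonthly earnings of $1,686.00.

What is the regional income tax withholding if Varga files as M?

$77.35

Regional Income Tax (M): taxable = $1,686.00 − 2×$518.00 = $650.00
  11.9% × $650.00 = $77.35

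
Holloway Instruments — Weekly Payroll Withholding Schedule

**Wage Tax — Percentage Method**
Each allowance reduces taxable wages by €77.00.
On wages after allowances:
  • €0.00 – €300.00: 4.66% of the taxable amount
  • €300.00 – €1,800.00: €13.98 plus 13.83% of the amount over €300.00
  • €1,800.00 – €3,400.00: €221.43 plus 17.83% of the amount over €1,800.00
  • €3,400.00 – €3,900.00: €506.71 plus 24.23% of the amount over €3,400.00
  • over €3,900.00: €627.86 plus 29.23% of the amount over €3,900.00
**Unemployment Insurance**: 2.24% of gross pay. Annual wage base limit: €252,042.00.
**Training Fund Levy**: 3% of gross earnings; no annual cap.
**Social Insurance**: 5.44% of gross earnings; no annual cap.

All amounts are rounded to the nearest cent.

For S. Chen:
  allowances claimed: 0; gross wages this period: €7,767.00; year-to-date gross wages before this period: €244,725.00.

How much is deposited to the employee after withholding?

€5,189.39

Wage Tax: taxable = €7,767.00
  €627.86 + 29.23% × (€7,767.00 − €3,900.00) = €627.86 + 29.23% × €3,867.00 = €1,758.18
Unemployment Insurance: cap €252,042.00 − YTD €244,725.00 = €7,317.00 subject; 2.24% × €7,317.00 = €163.90
Training Fund Levy: 3% × €7,767.00 = €233.01
Social Insurance: 5.44% × €7,767.00 = €422.52
Total withheld: €1,758.18 + €163.90 + €233.01 + €422.52 = €2,577.61
Net pay: €7,767.00 − €2,577.61 = €5,189.39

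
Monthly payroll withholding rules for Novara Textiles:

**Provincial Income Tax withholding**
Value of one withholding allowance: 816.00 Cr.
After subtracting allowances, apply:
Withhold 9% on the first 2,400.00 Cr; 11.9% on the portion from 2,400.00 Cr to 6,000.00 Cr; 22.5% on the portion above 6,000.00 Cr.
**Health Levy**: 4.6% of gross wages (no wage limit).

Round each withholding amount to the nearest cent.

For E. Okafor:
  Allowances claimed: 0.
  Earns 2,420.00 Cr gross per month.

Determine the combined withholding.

329.70 Cr

Provincial Income Tax: taxable = 2,420.00 Cr
  216.00 Cr + 11.9% × (2,420.00 Cr − 2,400.00 Cr) = 216.00 Cr + 11.9% × 20.00 Cr = 218.38 Cr
Health Levy: 4.6% × 2,420.00 Cr = 111.32 Cr
Total: 218.38 Cr + 111.32 Cr = 329.70 Cr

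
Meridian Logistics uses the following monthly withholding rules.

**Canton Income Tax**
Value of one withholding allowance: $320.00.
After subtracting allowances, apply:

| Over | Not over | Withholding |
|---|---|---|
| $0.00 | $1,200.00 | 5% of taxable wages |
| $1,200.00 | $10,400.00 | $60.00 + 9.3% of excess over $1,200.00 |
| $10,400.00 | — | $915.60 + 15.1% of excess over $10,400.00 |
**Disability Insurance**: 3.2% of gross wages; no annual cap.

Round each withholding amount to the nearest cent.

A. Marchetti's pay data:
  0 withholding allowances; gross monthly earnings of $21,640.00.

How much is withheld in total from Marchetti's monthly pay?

Canton Income Tax: taxable = $21,640.00
  $915.60 + 15.1% × ($21,640.00 − $10,400.00) = $915.60 + 15.1% × $11,240.00 = $2,612.84
Disability Insurance: 3.2% × $21,640.00 = $692.48
Total: $2,612.84 + $692.48 = $3,305.32

$3,305.32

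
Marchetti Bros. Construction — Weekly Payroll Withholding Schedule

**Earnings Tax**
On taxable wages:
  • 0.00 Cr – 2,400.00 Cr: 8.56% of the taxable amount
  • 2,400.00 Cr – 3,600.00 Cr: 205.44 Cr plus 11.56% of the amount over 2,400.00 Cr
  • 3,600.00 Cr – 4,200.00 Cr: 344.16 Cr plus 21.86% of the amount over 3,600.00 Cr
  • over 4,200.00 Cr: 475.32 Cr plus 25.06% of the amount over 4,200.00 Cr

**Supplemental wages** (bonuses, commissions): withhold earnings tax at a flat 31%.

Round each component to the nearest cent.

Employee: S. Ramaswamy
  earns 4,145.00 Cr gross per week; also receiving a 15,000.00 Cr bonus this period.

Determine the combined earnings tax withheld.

5,113.30 Cr

Earnings Tax: taxable = 4,145.00 Cr
  344.16 Cr + 21.86% × (4,145.00 Cr − 3,600.00 Cr) = 344.16 Cr + 21.86% × 545.00 Cr = 463.30 Cr
Supplemental (31% flat on bonus): 31% × 15,000.00 Cr = 4,650.00 Cr
Total earnings tax: 463.30 Cr + 4,650.00 Cr = 5,113.30 Cr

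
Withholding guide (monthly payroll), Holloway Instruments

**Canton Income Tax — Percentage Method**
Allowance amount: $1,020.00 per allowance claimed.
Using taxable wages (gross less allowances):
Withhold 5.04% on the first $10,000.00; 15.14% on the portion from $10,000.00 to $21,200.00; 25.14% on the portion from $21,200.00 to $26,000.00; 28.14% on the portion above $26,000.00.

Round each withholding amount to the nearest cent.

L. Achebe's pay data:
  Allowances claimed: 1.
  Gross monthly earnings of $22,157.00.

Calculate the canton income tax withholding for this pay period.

$2,190.14

Canton Income Tax: taxable = $22,157.00 − 1×$1,020.00 = $21,137.00
  $504.00 + 15.14% × ($21,137.00 − $10,000.00) = $504.00 + 15.14% × $11,137.00 = $2,190.14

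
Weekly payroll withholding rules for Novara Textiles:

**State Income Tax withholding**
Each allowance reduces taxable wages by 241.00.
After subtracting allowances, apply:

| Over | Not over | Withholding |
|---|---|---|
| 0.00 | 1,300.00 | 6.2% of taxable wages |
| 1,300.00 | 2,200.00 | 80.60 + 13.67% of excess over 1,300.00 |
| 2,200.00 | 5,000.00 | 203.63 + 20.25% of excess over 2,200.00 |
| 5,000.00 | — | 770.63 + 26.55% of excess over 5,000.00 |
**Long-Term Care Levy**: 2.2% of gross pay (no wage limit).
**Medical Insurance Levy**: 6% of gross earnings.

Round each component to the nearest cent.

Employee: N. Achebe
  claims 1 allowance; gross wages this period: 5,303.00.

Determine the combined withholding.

1,221.94

State Income Tax: taxable = 5,303.00 − 1×241.00 = 5,062.00
  770.63 + 26.55% × (5,062.00 − 5,000.00) = 770.63 + 26.55% × 62.00 = 787.09
Long-Term Care Levy: 2.2% × 5,303.00 = 116.67
Medical Insurance Levy: 6% × 5,303.00 = 318.18
Total: 787.09 + 116.67 + 318.18 = 1,221.94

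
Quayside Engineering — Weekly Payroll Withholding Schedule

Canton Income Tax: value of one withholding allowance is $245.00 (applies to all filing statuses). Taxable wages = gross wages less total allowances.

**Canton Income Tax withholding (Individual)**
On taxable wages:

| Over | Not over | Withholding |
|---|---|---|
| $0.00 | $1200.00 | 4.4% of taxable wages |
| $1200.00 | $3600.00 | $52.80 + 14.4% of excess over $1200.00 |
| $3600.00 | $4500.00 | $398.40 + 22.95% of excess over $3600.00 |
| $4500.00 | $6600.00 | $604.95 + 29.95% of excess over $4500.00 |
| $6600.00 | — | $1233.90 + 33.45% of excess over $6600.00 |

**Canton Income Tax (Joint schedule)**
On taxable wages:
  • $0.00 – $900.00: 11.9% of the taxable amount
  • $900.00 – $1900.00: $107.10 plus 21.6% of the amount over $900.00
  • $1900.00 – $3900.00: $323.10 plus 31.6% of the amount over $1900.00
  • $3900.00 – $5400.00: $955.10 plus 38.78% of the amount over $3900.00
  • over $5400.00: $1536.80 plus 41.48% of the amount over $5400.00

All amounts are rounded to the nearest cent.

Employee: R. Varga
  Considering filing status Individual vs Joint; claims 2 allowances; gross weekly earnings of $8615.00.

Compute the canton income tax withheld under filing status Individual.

$1744.01

Canton Income Tax (Individual): taxable = $8615.00 − 2×$245.00 = $8125.00
  $1233.90 + 33.45% × ($8125.00 − $6600.00) = $1233.90 + 33.45% × $1525.00 = $1744.01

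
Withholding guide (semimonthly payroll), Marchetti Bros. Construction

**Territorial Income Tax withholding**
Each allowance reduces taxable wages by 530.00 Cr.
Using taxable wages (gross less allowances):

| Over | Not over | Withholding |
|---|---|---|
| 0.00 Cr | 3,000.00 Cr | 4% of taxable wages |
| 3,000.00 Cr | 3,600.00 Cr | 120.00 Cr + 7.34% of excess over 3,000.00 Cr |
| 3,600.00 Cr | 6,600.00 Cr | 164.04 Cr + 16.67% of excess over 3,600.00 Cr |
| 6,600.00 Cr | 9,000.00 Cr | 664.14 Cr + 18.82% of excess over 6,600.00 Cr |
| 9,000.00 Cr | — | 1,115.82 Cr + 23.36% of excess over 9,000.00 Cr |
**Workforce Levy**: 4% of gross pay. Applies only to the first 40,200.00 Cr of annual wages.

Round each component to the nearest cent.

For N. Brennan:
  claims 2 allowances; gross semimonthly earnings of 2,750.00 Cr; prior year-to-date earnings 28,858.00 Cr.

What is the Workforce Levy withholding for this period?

Workforce Levy: 4% × 2,750.00 Cr = 110.00 Cr

110.00 Cr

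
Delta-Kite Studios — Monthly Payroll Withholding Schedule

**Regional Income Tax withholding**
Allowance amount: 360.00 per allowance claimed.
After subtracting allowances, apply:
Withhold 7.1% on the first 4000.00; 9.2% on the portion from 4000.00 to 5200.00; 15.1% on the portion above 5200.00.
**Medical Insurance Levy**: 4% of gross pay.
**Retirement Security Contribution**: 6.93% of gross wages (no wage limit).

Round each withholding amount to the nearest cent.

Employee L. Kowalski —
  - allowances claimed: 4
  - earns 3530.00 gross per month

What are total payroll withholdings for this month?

Regional Income Tax: taxable = 3530.00 − 4×360.00 = 2090.00
  7.1% × 2090.00 = 148.39
Medical Insurance Levy: 4% × 3530.00 = 141.20
Retirement Security Contribution: 6.93% × 3530.00 = 244.63
Total: 148.39 + 141.20 + 244.63 = 534.22

534.22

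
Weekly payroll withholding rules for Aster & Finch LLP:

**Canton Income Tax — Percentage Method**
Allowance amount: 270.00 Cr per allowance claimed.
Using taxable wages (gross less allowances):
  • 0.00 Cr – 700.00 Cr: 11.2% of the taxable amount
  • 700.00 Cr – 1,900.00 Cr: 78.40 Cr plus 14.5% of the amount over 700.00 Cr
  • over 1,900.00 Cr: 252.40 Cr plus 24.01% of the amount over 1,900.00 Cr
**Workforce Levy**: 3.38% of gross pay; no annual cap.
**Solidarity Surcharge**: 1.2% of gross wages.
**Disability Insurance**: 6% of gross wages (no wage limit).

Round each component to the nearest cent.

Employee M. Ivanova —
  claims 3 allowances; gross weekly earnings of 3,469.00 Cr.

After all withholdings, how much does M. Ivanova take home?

2,667.34 Cr

Canton Income Tax: taxable = 3,469.00 Cr − 3×270.00 Cr = 2,659.00 Cr
  252.40 Cr + 24.01% × (2,659.00 Cr − 1,900.00 Cr) = 252.40 Cr + 24.01% × 759.00 Cr = 434.64 Cr
Workforce Levy: 3.38% × 3,469.00 Cr = 117.25 Cr
Solidarity Surcharge: 1.2% × 3,469.00 Cr = 41.63 Cr
Disability Insurance: 6% × 3,469.00 Cr = 208.14 Cr
Total withheld: 434.64 Cr + 117.25 Cr + 41.63 Cr + 208.14 Cr = 801.66 Cr
Net pay: 3,469.00 Cr − 801.66 Cr = 2,667.34 Cr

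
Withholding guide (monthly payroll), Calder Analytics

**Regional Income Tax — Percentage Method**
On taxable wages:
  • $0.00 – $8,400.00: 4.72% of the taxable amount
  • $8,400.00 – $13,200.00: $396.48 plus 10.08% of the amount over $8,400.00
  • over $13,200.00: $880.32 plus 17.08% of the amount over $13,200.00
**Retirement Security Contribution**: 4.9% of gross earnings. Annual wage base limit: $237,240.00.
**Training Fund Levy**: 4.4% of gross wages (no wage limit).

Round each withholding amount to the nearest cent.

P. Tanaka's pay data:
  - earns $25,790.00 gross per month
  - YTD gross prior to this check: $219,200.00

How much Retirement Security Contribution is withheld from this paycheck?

$883.96

Retirement Security Contribution: cap $237,240.00 − YTD $219,200.00 = $18,040.00 subject; 4.9% × $18,040.00 = $883.96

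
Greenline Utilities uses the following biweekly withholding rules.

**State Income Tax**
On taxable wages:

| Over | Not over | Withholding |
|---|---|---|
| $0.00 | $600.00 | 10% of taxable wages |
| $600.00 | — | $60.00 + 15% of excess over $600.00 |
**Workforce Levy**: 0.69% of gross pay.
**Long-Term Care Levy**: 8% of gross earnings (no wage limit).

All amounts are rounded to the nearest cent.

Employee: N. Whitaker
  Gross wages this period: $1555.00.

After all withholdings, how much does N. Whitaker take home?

$1216.62

State Income Tax: taxable = $1555.00
  $60.00 + 15% × ($1555.00 − $600.00) = $60.00 + 15% × $955.00 = $203.25
Workforce Levy: 0.69% × $1555.00 = $10.73
Long-Term Care Levy: 8% × $1555.00 = $124.40
Total withheld: $203.25 + $10.73 + $124.40 = $338.38
Net pay: $1555.00 − $338.38 = $1216.62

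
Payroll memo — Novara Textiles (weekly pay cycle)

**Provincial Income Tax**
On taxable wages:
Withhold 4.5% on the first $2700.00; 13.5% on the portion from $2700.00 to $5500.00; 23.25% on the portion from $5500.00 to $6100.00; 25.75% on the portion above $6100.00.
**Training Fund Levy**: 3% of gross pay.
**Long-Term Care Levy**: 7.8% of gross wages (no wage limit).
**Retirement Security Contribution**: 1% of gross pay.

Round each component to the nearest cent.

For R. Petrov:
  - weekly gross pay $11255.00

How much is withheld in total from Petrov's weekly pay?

Provincial Income Tax: taxable = $11255.00
  $639.00 + 25.75% × ($11255.00 − $6100.00) = $639.00 + 25.75% × $5155.00 = $1966.41
Training Fund Levy: 3% × $11255.00 = $337.65
Long-Term Care Levy: 7.8% × $11255.00 = $877.89
Retirement Security Contribution: 1% × $11255.00 = $112.55
Total: $1966.41 + $337.65 + $877.89 + $112.55 = $3294.50

$3294.50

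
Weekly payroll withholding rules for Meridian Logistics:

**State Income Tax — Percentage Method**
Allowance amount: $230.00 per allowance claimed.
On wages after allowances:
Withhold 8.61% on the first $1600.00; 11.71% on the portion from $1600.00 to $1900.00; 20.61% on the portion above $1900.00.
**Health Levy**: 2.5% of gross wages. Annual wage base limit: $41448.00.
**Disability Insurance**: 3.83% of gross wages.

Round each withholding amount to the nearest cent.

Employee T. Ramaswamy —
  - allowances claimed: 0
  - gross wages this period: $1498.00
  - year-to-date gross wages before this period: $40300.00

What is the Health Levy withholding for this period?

$28.70

Health Levy: cap $41448.00 − YTD $40300.00 = $1148.00 subject; 2.5% × $1148.00 = $28.70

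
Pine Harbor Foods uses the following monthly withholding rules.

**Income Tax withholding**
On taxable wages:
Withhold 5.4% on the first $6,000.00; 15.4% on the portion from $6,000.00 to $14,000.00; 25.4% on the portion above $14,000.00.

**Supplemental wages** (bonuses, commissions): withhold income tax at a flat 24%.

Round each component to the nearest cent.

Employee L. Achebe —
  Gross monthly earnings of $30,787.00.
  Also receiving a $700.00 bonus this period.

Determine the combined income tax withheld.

$5,987.90

Income Tax: taxable = $30,787.00
  $1,556.00 + 25.4% × ($30,787.00 − $14,000.00) = $1,556.00 + 25.4% × $16,787.00 = $5,819.90
Supplemental (24% flat on bonus): 24% × $700.00 = $168.00
Total income tax: $5,819.90 + $168.00 = $5,987.90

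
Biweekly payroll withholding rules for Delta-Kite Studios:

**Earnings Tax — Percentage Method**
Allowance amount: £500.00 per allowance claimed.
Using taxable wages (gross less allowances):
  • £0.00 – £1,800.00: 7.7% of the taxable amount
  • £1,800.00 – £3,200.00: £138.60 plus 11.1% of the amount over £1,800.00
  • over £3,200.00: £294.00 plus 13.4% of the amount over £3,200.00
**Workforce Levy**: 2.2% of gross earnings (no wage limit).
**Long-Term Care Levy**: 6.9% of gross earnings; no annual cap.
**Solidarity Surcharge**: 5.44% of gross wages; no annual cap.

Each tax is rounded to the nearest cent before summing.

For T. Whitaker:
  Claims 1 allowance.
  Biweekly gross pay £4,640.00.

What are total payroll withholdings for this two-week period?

£1,094.62

Earnings Tax: taxable = £4,640.00 − 1×£500.00 = £4,140.00
  £294.00 + 13.4% × (£4,140.00 − £3,200.00) = £294.00 + 13.4% × £940.00 = £419.96
Workforce Levy: 2.2% × £4,640.00 = £102.08
Long-Term Care Levy: 6.9% × £4,640.00 = £320.16
Solidarity Surcharge: 5.44% × £4,640.00 = £252.42
Total: £419.96 + £102.08 + £320.16 + £252.42 = £1,094.62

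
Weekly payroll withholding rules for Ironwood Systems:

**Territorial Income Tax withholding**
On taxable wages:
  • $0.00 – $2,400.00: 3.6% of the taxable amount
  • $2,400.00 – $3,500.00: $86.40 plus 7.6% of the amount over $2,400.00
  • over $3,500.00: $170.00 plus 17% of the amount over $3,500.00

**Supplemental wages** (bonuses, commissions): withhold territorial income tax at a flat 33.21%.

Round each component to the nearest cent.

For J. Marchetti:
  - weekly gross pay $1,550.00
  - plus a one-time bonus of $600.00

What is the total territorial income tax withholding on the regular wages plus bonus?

$255.06

Territorial Income Tax: taxable = $1,550.00
  3.6% × $1,550.00 = $55.80
Supplemental (33.21% flat on bonus): 33.21% × $600.00 = $199.26
Total territorial income tax: $55.80 + $199.26 = $255.06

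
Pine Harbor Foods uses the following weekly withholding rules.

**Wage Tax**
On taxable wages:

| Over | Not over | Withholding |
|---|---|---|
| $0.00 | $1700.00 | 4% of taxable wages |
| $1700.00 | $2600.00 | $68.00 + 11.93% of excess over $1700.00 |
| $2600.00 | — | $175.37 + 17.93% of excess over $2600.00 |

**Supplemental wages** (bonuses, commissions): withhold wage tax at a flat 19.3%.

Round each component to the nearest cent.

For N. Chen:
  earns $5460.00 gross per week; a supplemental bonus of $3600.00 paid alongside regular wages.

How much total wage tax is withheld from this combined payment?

Wage Tax: taxable = $5460.00
  $175.37 + 17.93% × ($5460.00 − $2600.00) = $175.37 + 17.93% × $2860.00 = $688.17
Supplemental (19.3% flat on bonus): 19.3% × $3600.00 = $694.80
Total wage tax: $688.17 + $694.80 = $1382.97

$1382.97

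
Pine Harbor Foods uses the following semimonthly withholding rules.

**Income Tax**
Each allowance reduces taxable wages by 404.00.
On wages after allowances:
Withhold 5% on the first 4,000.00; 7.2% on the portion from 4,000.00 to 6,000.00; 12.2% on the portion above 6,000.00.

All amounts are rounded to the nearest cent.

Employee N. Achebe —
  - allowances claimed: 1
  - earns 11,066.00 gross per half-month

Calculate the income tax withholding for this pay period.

912.76

Income Tax: taxable = 11,066.00 − 1×404.00 = 10,662.00
  344.00 + 12.2% × (10,662.00 − 6,000.00) = 344.00 + 12.2% × 4,662.00 = 912.76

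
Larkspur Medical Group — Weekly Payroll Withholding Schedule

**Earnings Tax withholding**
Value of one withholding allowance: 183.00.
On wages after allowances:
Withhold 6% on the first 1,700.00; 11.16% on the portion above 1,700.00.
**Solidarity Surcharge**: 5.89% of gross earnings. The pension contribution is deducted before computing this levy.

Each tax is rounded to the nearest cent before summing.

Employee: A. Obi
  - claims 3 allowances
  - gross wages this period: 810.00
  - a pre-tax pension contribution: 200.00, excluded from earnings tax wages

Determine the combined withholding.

Earnings Tax: taxable = 810.00 − 200.00 − 3×183.00 = 61.00
  6% × 61.00 = 3.66
Solidarity Surcharge: 5.89% × 610.00 = 35.93
Total: 3.66 + 35.93 = 39.59

39.59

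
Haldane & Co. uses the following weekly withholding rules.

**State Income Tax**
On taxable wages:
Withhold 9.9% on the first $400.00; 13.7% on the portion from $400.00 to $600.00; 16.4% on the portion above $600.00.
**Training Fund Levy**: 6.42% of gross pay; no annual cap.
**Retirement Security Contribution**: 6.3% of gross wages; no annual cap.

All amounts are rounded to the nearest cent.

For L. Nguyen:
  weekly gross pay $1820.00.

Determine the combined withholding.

$498.58

State Income Tax: taxable = $1820.00
  $67.00 + 16.4% × ($1820.00 − $600.00) = $67.00 + 16.4% × $1220.00 = $267.08
Training Fund Levy: 6.42% × $1820.00 = $116.84
Retirement Security Contribution: 6.3% × $1820.00 = $114.66
Total: $267.08 + $116.84 + $114.66 = $498.58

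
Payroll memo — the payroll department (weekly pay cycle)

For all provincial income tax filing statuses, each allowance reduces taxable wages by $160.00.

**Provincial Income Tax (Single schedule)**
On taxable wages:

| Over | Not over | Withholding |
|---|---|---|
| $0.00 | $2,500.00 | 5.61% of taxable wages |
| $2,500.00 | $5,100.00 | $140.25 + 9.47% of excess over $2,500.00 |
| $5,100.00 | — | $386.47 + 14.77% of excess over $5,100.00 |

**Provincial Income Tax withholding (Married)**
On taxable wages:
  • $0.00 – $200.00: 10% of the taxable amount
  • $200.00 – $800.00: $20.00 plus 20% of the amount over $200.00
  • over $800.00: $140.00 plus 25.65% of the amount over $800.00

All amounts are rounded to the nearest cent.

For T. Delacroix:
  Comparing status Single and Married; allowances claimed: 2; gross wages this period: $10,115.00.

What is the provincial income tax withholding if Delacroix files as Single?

Provincial Income Tax (Single): taxable = $10,115.00 − 2×$160.00 = $9,795.00
  $386.47 + 14.77% × ($9,795.00 − $5,100.00) = $386.47 + 14.77% × $4,695.00 = $1,079.92

$1,079.92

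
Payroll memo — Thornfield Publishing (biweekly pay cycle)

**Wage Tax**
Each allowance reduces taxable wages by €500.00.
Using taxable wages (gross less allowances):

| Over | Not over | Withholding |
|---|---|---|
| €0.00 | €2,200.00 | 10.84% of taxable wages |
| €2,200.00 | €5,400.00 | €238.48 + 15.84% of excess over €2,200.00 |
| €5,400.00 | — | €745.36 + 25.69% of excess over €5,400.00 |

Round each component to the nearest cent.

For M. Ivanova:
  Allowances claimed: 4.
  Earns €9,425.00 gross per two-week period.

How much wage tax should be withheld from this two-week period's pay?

Wage Tax: taxable = €9,425.00 − 4×€500.00 = €7,425.00
  €745.36 + 25.69% × (€7,425.00 − €5,400.00) = €745.36 + 25.69% × €2,025.00 = €1,265.58

€1,265.58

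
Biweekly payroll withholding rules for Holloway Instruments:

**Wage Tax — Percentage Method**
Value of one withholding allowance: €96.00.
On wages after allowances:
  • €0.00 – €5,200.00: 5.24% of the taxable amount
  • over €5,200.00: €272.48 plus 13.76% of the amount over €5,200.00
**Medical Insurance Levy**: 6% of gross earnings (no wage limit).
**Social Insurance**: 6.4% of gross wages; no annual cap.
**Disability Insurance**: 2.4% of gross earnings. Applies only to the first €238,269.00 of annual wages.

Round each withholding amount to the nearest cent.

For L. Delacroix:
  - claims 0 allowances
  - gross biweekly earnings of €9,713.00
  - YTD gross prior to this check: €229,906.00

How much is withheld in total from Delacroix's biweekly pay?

€2,298.59

Wage Tax: taxable = €9,713.00
  €272.48 + 13.76% × (€9,713.00 − €5,200.00) = €272.48 + 13.76% × €4,513.00 = €893.47
Medical Insurance Levy: 6% × €9,713.00 = €582.78
Social Insurance: 6.4% × €9,713.00 = €621.63
Disability Insurance: cap €238,269.00 − YTD €229,906.00 = €8,363.00 subject; 2.4% × €8,363.00 = €200.71
Total: €893.47 + €582.78 + €621.63 + €200.71 = €2,298.59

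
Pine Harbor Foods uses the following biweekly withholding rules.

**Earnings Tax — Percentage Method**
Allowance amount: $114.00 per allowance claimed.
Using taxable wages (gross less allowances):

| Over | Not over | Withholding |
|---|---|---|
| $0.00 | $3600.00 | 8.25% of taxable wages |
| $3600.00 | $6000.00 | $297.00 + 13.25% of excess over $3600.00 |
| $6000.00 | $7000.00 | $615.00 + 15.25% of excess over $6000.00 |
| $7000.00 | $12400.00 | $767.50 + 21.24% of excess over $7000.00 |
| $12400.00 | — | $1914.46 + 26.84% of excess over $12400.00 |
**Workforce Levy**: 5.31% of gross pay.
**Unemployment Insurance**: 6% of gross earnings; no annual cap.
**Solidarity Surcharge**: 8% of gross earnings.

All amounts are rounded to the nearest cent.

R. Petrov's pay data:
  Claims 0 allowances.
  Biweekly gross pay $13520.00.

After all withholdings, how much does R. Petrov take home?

$8694.22

Earnings Tax: taxable = $13520.00
  $1914.46 + 26.84% × ($13520.00 − $12400.00) = $1914.46 + 26.84% × $1120.00 = $2215.07
Workforce Levy: 5.31% × $13520.00 = $717.91
Unemployment Insurance: 6% × $13520.00 = $811.20
Solidarity Surcharge: 8% × $13520.00 = $1081.60
Total withheld: $2215.07 + $717.91 + $811.20 + $1081.60 = $4825.78
Net pay: $13520.00 − $4825.78 = $8694.22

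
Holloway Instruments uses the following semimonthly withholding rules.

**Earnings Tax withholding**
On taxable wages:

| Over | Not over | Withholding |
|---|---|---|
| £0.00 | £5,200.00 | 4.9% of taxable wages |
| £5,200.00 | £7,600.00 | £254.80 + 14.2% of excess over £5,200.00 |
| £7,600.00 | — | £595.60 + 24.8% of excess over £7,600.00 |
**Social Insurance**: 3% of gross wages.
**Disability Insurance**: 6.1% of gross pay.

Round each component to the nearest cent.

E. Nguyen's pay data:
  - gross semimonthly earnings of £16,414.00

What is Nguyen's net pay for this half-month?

Earnings Tax: taxable = £16,414.00
  £595.60 + 24.8% × (£16,414.00 − £7,600.00) = £595.60 + 24.8% × £8,814.00 = £2,781.47
Social Insurance: 3% × £16,414.00 = £492.42
Disability Insurance: 6.1% × £16,414.00 = £1,001.25
Total withheld: £2,781.47 + £492.42 + £1,001.25 = £4,275.14
Net pay: £16,414.00 − £4,275.14 = £12,138.86

£12,138.86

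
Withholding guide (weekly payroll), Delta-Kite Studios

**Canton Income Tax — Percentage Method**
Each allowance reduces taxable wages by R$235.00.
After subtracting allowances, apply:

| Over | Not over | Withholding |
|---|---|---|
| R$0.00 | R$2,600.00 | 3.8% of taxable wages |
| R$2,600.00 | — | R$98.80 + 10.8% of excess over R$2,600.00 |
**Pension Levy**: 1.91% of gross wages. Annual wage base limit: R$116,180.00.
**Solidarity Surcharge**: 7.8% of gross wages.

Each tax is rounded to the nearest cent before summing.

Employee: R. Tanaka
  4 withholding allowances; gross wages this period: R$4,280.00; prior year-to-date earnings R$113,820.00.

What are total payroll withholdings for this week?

R$557.64

Canton Income Tax: taxable = R$4,280.00 − 4×R$235.00 = R$3,340.00
  R$98.80 + 10.8% × (R$3,340.00 − R$2,600.00) = R$98.80 + 10.8% × R$740.00 = R$178.72
Pension Levy: cap R$116,180.00 − YTD R$113,820.00 = R$2,360.00 subject; 1.91% × R$2,360.00 = R$45.08
Solidarity Surcharge: 7.8% × R$4,280.00 = R$333.84
Total: R$178.72 + R$45.08 + R$333.84 = R$557.64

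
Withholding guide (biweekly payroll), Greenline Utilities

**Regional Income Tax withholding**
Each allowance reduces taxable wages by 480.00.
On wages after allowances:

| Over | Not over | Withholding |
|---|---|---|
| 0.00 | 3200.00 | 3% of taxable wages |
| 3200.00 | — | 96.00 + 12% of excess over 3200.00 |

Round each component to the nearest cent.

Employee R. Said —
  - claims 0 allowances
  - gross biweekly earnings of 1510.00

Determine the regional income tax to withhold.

Regional Income Tax: taxable = 1510.00
  3% × 1510.00 = 45.30

45.30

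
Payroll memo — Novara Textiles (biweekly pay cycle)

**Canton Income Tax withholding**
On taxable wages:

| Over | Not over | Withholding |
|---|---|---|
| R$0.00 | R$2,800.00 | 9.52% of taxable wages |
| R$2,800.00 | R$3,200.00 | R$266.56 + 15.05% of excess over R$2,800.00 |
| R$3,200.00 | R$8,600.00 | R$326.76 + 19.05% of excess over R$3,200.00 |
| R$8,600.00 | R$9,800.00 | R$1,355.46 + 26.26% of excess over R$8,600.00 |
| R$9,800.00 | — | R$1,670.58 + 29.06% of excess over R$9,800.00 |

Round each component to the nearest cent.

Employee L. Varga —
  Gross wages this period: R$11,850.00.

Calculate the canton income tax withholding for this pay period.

R$2,266.31

Canton Income Tax: taxable = R$11,850.00
  R$1,670.58 + 29.06% × (R$11,850.00 − R$9,800.00) = R$1,670.58 + 29.06% × R$2,050.00 = R$2,266.31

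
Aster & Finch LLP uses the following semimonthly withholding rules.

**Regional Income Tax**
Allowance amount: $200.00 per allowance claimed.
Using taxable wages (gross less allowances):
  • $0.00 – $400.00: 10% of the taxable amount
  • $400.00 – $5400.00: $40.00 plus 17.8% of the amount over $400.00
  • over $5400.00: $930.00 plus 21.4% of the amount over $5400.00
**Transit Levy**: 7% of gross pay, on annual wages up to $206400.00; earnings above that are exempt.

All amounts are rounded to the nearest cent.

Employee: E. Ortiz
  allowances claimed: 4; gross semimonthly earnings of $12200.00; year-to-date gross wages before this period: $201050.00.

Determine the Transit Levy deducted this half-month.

$374.50

Transit Levy: cap $206400.00 − YTD $201050.00 = $5350.00 subject; 7% × $5350.00 = $374.50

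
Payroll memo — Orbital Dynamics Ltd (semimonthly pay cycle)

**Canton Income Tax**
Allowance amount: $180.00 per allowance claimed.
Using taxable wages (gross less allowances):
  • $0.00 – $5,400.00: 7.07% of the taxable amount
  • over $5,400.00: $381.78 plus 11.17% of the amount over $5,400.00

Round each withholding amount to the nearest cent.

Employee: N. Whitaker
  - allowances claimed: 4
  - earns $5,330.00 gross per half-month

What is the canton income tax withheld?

$325.93

Canton Income Tax: taxable = $5,330.00 − 4×$180.00 = $4,610.00
  7.07% × $4,610.00 = $325.93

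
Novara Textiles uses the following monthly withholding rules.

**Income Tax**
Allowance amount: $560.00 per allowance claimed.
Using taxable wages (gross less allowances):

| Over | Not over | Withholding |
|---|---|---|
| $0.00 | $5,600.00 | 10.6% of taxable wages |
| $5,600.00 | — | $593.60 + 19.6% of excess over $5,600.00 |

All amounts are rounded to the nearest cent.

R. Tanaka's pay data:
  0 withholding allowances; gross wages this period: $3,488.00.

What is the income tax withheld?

$369.73

Income Tax: taxable = $3,488.00
  10.6% × $3,488.00 = $369.73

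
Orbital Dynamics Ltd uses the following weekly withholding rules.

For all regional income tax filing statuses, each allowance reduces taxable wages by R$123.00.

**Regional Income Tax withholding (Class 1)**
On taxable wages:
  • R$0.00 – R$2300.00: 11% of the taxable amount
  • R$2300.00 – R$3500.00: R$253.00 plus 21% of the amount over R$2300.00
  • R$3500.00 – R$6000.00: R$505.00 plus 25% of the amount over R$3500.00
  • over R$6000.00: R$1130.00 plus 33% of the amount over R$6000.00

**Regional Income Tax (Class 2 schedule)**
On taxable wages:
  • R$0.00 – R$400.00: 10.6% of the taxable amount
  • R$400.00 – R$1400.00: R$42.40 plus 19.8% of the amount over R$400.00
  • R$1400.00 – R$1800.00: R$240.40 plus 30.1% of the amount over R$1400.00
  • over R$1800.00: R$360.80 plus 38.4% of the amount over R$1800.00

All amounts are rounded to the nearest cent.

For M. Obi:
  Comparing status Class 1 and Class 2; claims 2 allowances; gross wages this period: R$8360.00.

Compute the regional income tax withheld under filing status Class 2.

Regional Income Tax (Class 2): taxable = R$8360.00 − 2×R$123.00 = R$8114.00
  R$360.80 + 38.4% × (R$8114.00 − R$1800.00) = R$360.80 + 38.4% × R$6314.00 = R$2785.38

R$2785.38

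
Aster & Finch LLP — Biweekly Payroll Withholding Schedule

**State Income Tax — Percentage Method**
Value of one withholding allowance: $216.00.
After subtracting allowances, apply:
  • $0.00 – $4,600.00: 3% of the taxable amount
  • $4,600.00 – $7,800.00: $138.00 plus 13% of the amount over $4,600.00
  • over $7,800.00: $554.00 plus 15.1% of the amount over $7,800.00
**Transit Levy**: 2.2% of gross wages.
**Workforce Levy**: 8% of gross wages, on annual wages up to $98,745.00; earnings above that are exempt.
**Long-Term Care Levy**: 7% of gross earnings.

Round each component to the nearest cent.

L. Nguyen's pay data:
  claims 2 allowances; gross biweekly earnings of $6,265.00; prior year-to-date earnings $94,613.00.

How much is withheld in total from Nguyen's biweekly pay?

State Income Tax: taxable = $6,265.00 − 2×$216.00 = $5,833.00
  $138.00 + 13% × ($5,833.00 − $4,600.00) = $138.00 + 13% × $1,233.00 = $298.29
Transit Levy: 2.2% × $6,265.00 = $137.83
Workforce Levy: cap $98,745.00 − YTD $94,613.00 = $4,132.00 subject; 8% × $4,132.00 = $330.56
Long-Term Care Levy: 7% × $6,265.00 = $438.55
Total: $298.29 + $137.83 + $330.56 + $438.55 = $1,205.23

$1,205.23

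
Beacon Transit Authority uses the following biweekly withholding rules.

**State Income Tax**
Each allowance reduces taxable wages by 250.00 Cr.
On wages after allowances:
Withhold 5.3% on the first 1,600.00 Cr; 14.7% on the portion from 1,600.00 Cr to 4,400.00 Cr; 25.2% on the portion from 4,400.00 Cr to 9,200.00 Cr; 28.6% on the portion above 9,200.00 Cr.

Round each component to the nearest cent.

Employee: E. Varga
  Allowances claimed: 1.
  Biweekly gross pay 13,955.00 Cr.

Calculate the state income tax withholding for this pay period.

State Income Tax: taxable = 13,955.00 Cr − 1×250.00 Cr = 13,705.00 Cr
  1,706.00 Cr + 28.6% × (13,705.00 Cr − 9,200.00 Cr) = 1,706.00 Cr + 28.6% × 4,505.00 Cr = 2,994.43 Cr

2,994.43 Cr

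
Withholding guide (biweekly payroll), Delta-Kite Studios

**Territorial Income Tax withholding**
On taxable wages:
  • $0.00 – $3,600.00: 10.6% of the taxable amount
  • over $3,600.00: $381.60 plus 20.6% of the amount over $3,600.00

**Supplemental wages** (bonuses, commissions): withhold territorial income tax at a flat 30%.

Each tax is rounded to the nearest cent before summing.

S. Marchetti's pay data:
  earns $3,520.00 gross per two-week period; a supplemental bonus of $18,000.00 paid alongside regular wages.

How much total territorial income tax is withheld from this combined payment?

$5,773.12

Territorial Income Tax: taxable = $3,520.00
  10.6% × $3,520.00 = $373.12
Supplemental (30% flat on bonus): 30% × $18,000.00 = $5,400.00
Total territorial income tax: $373.12 + $5,400.00 = $5,773.12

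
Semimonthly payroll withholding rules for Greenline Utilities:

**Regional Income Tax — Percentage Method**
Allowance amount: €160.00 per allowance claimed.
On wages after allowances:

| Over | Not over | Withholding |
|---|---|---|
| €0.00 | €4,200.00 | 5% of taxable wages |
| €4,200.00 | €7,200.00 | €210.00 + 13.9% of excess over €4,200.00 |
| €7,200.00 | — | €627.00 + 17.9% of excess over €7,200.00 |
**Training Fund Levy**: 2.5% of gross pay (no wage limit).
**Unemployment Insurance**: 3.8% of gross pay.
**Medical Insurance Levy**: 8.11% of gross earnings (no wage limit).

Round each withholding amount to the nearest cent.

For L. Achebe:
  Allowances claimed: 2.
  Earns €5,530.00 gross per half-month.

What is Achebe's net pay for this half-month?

Regional Income Tax: taxable = €5,530.00 − 2×€160.00 = €5,210.00
  €210.00 + 13.9% × (€5,210.00 − €4,200.00) = €210.00 + 13.9% × €1,010.00 = €350.39
Training Fund Levy: 2.5% × €5,530.00 = €138.25
Unemployment Insurance: 3.8% × €5,530.00 = €210.14
Medical Insurance Levy: 8.11% × €5,530.00 = €448.48
Total withheld: €350.39 + €138.25 + €210.14 + €448.48 = €1,147.26
Net pay: €5,530.00 − €1,147.26 = €4,382.74

€4,382.74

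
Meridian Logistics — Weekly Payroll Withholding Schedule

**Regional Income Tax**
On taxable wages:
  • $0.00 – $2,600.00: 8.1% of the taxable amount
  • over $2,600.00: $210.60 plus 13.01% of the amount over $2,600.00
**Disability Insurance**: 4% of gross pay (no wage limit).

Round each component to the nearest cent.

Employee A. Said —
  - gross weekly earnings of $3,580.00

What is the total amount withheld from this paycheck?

$481.30

Regional Income Tax: taxable = $3,580.00
  $210.60 + 13.01% × ($3,580.00 − $2,600.00) = $210.60 + 13.01% × $980.00 = $338.10
Disability Insurance: 4% × $3,580.00 = $143.20
Total: $338.10 + $143.20 = $481.30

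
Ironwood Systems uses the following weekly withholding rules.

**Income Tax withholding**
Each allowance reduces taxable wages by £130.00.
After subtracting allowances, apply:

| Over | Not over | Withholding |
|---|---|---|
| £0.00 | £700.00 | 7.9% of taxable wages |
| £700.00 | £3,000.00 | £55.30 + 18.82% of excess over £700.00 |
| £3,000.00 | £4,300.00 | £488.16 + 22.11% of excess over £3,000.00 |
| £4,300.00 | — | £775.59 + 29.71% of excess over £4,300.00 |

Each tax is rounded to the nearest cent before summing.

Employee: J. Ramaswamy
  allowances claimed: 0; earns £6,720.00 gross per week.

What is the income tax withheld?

£1,494.57

Income Tax: taxable = £6,720.00
  £775.59 + 29.71% × (£6,720.00 − £4,300.00) = £775.59 + 29.71% × £2,420.00 = £1,494.57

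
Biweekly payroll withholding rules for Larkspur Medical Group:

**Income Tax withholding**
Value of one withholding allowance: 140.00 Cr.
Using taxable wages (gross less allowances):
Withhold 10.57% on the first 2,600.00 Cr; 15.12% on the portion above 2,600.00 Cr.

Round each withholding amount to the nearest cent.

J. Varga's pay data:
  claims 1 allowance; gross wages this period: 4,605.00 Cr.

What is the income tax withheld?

Income Tax: taxable = 4,605.00 Cr − 1×140.00 Cr = 4,465.00 Cr
  274.82 Cr + 15.12% × (4,465.00 Cr − 2,600.00 Cr) = 274.82 Cr + 15.12% × 1,865.00 Cr = 556.81 Cr

556.81 Cr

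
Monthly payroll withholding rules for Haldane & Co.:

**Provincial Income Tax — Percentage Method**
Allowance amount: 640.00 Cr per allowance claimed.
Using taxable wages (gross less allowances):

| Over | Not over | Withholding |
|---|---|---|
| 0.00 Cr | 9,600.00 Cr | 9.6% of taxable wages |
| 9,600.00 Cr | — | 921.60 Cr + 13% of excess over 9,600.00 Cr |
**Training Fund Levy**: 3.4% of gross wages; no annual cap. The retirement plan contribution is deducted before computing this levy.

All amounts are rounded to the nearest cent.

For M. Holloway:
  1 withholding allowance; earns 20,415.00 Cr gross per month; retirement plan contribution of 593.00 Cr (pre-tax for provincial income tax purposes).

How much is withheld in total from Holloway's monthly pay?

2,841.21 Cr

Provincial Income Tax: taxable = 20,415.00 Cr − 593.00 Cr − 1×640.00 Cr = 19,182.00 Cr
  921.60 Cr + 13% × (19,182.00 Cr − 9,600.00 Cr) = 921.60 Cr + 13% × 9,582.00 Cr = 2,167.26 Cr
Training Fund Levy: 3.4% × 19,822.00 Cr = 673.95 Cr
Total: 2,167.26 Cr + 673.95 Cr = 2,841.21 Cr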